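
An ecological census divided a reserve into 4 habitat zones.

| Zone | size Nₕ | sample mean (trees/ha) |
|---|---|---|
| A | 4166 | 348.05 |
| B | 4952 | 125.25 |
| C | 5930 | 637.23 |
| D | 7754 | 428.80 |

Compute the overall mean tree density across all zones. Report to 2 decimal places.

402.33

x̄_st = (Σ Nₕx̄ₕ) / (Σ Nₕ) = (4166·348.05 + 4952·125.25 + 5930·637.23 + 7754·428.80) / 22802
= 9173903.4 / 22802 = 402.3289... → 402.33.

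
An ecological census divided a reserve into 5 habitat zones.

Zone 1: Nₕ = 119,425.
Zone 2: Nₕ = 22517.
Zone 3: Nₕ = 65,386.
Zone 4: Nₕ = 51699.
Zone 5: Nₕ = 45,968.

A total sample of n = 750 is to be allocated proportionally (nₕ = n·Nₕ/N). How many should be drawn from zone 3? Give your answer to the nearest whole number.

Share of zone 3 = 65386/304995 = 0.21438.
Allocate 750 × 0.21438 = 160.788... → 161.

161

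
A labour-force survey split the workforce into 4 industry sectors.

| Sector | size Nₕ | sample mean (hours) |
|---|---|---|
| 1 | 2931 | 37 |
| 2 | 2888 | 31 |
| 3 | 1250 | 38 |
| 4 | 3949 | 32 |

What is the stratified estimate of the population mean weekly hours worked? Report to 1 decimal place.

N = 2931 + 2888 + 1250 + 3949 = 11018.
Overall mean = Σ (Nₕ/N)·x̄ₕ — weight by population share, not a simple average.
Σ Nₕx̄ₕ = 2931·37 + 2888·31 + 1250·38 + 3949·32 = 108447 + 89528 + 47500 + 126368 = 371843.
Divide by N: 371843 / 11018 = 33.749... → 33.7.

33.7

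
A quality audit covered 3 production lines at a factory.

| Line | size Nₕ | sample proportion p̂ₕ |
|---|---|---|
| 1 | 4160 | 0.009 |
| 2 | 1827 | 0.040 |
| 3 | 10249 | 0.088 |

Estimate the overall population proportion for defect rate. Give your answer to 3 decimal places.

0.062

N = 4160 + 1827 + 10249 = 16236.
Overall proportion = Σ (Nₕ/N)·p̂ₕ.
Σ Nₕp̂ₕ = 37.44 + 73.08 + 901.912 = 1012.432.
1012.432 / 16236 = 0.06236... → 0.062.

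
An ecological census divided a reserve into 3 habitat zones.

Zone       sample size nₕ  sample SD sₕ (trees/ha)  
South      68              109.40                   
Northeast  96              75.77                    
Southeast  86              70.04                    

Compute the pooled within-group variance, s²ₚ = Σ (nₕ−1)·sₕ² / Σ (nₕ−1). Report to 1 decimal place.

Degrees of freedom: 67 + 95 + 85 = 247.
Σ(nₕ−1)sₕ² = 67·11968.36 + 95·5741.0929 + 85·4905.6016 = 1764260.0815.
s²ₚ = 1764260.0815 / 247 = 7142.753... → 7142.8.

7142.8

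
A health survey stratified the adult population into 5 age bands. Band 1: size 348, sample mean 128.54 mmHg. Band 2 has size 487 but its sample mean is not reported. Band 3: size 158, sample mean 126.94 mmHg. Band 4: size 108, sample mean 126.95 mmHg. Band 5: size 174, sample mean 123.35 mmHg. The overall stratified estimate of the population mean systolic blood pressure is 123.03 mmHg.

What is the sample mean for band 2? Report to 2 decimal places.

116.84

Σ Nₕx̄ₕ = N·μ, so 487·x̄_2 = 1275·123.03 − (348·128.54 + 158·126.94 + 108·126.95 + 174·123.35).
= 156863.25 − 99961.94 = 56901.31.
x̄_2 = 56901.31 / 487 = 116.8405... → 116.84.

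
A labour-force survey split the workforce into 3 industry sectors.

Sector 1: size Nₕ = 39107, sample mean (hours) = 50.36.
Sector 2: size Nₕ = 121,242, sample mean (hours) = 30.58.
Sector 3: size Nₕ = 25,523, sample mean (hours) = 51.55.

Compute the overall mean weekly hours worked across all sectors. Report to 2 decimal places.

37.62

N = 39107 + 121242 + 25523 = 185872.
Weight each subgroup mean by Nₕ/N and sum.
Σ Nₕx̄ₕ = 39107·50.36 + 121242·30.58 + 25523·51.55 = 1969428.52 + 3707580.36 + 1315710.65 = 6992719.53.
Divide by N: 6992719.53 / 185872 = 37.6212... → 37.62.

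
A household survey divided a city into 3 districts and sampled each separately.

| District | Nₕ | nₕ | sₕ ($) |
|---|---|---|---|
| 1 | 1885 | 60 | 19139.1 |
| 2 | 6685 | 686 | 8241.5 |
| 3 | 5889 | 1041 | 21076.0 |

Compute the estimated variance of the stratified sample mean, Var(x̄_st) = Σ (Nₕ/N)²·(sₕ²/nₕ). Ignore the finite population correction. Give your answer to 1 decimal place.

195710.3

N = 14459. Term for each stratum: Wₕ²sₕ²/nₕ.
Var(x̄_st) = 103761.9121 + 21164.8268 + 70783.5343 = 195710.2732 → 195710.3.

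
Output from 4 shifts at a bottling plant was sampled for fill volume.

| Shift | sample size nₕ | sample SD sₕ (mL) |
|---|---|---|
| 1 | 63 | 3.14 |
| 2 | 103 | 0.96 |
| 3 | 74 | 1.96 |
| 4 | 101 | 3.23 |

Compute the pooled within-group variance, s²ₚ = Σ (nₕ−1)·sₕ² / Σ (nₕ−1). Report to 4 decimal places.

6.0208

1: (63−1)·3.14² = 62·9.8596 = 611.2952
2: (103−1)·0.96² = 102·0.9216 = 94.0032
3: (74−1)·1.96² = 73·3.8416 = 280.4368
4: (101−1)·3.23² = 100·10.4329 = 1043.29
Numerator = 2029.0252; denominator = Σ(nₕ−1) = 337.
s²ₚ = 2029.0252/337 = 6.020846... → 6.0208.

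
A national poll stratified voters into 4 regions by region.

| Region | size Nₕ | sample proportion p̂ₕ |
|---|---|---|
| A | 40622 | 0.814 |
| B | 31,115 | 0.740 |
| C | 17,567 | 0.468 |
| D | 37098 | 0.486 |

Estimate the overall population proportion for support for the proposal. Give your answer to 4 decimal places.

Wₕ = Nₕ/N with N = 126402: 0.3214, 0.2462, 0.1390, 0.2935.
p̂_st = 0.3214·0.814 + 0.2462·0.740 + 0.1390·0.468 + 0.2935·0.486 ≈ 0.651433... → 0.6514.

0.6514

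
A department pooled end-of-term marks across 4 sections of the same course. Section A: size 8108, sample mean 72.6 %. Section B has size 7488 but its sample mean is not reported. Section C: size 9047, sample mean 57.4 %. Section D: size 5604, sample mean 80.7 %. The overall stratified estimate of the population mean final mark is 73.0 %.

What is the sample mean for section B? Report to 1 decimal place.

86.5

Σ Nₕx̄ₕ = N·μ, so 7488·x̄_B = 30247·73.0 − (8108·72.6 + 9047·57.4 + 5604·80.7).
= 2208031 − 1560181.4 = 647849.6.
x̄_B = 647849.6 / 7488 = 86.518... → 86.5.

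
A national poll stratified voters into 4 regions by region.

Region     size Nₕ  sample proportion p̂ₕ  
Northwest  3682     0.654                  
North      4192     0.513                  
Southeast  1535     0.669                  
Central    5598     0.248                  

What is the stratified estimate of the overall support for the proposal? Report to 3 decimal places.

0.465

Wₕ = Nₕ/N with N = 15007: 0.2454, 0.2793, 0.1023, 0.3730.
p̂_st = 0.2454·0.654 + 0.2793·0.513 + 0.1023·0.669 + 0.3730·0.248 ≈ 0.46470... → 0.465.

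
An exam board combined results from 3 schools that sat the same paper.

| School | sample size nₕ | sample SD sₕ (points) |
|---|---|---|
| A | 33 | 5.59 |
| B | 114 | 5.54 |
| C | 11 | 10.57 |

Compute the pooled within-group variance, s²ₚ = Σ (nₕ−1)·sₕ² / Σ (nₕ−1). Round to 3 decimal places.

A: (33−1)·5.59² = 32·31.2481 = 999.9392
B: (114−1)·5.54² = 113·30.6916 = 3468.1508
C: (11−1)·10.57² = 10·111.7249 = 1117.249
Numerator = 5585.339; denominator = Σ(nₕ−1) = 155.
s²ₚ = 5585.339/155 = 36.03445... → 36.034.

36.034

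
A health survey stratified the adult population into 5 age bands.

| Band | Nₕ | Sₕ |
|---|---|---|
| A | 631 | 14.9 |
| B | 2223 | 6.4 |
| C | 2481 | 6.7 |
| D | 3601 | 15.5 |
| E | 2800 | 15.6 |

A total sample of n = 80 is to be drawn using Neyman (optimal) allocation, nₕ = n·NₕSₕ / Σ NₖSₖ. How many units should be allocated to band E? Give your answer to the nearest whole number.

25

A: NₕSₕ = 631·14.9 = 9401.9
B: NₕSₕ = 2223·6.4 = 14227.2
C: NₕSₕ = 2481·6.7 = 16622.7
D: NₕSₕ = 3601·15.5 = 55815.5
E: NₕSₕ = 2800·15.6 = 43680
Σ NₕSₕ = 139747.3.
n_E = 80·43680/139747.3 = 25.005... → 25.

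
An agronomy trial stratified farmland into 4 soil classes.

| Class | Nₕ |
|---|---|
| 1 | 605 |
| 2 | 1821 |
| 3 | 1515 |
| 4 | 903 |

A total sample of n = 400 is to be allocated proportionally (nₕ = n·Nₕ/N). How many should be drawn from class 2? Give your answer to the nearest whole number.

Share of class 2 = 1821/4844 = 0.37593.
Allocate 400 × 0.37593 = 150.372... → 150.

150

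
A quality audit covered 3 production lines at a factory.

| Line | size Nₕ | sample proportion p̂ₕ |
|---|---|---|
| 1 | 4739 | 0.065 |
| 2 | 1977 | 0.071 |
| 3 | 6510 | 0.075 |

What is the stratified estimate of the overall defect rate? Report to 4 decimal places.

0.0708

Wₕ = Nₕ/N with N = 13226: 0.3583, 0.1495, 0.4922.
p̂_st = 0.3583·0.065 + 0.1495·0.071 + 0.4922·0.075 ≈ 0.070819... → 0.0708.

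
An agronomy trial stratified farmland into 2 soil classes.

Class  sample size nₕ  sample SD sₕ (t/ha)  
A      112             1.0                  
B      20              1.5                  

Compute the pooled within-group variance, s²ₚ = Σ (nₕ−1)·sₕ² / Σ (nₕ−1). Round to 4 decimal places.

1.1827

Degrees of freedom: 111 + 19 = 130.
Σ(nₕ−1)sₕ² = 111·1 + 19·2.25 = 153.75.
s²ₚ = 153.75 / 130 = 1.182692... → 1.1827.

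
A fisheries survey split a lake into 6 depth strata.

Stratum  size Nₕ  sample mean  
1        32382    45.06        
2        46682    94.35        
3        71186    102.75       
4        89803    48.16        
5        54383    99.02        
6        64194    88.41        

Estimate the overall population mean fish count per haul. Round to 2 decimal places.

x̄_st = (Σ Nₕx̄ₕ) / (Σ Nₕ) = (32382·45.06 + 46682·94.35 + 71186·102.75 + 89803·48.16 + 54383·99.02 + 64194·88.41) / 358630
= 28563249.8 / 358630 = 79.6455... → 79.65.

79.65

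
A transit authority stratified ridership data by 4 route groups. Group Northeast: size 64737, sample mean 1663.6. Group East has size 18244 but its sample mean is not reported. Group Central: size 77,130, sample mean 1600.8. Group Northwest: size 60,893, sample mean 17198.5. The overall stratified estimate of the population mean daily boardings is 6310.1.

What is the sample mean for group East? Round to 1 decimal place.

6365.0

N = 64737 + 18244 + 77130 + 60893 = 221004.
Overall total = μ·N = 6310.1·221004 = 1394557340.4.
Subtract the known strata: 64737·1663.6 + 77130·1600.8 + 60893·17198.5 = 1278434437.7.
Remaining total for group East: 1394557340.4 − 1278434437.7 = 116122902.7.
Divide by its size: 116122902.7 / 18244 = 6364.991... → 6365.0.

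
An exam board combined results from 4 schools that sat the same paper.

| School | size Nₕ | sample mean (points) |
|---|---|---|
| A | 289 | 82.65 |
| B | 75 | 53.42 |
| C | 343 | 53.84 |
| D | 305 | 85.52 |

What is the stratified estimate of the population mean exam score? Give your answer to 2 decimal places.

N = 1012; weights Wₕ = Nₕ/N = (0.2856, 0.0741, 0.3389, 0.3014).
x̄_st = Σ Wₕ·x̄ₕ = 0.2856·82.65 + 0.0741·53.42 + 0.3389·53.84 + 0.3014·85.52 ≈ 71.5841...
→ 71.58.

71.58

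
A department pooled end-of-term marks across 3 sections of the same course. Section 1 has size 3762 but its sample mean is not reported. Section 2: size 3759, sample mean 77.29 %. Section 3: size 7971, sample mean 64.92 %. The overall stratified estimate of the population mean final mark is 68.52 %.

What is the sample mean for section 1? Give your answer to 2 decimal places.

67.38

N = 3762 + 3759 + 7971 = 15492.
Overall total = μ·N = 68.52·15492 = 1061511.84.
Subtract the known strata: 3759·77.29 + 7971·64.92 = 808010.43.
Remaining total for section 1: 1061511.84 − 808010.43 = 253501.41.
Divide by its size: 253501.41 / 3762 = 67.3847... → 67.38.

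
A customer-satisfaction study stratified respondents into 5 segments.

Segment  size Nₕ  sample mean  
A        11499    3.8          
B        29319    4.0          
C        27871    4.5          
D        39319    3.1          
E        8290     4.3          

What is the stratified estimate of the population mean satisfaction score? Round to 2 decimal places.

3.82

N = 11499 + 29319 + 27871 + 39319 + 8290 = 116298.
Overall mean = Σ (Nₕ/N)·x̄ₕ — weight by population share, not a simple average.
Σ Nₕx̄ₕ = 11499·3.8 + 29319·4.0 + 27871·4.5 + 39319·3.1 + 8290·4.3 = 43696.2 + 117276 + 125419.5 + 121888.9 + 35647 = 443927.6.
Divide by N: 443927.6 / 116298 = 3.8172... → 3.82.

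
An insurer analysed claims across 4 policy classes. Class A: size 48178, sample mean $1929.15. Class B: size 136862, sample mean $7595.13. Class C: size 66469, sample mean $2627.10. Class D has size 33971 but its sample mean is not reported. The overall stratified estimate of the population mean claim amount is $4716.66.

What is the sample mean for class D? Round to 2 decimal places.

Σ Nₕx̄ₕ = N·μ, so 33971·x̄_D = 285480·4716.66 − (48178·1929.15 + 136862·7595.13 + 66469·2627.10).
= 1346512096.8 − 1307047980.66 = 39464116.14.
x̄_D = 39464116.14 / 33971 = 1161.7002... → 1161.70.

1161.70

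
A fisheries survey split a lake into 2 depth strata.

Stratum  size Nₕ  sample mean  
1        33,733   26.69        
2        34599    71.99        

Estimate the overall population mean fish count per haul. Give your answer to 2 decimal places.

N = 33733 + 34599 = 68332.
Weight each subgroup mean by Nₕ/N and sum.
Σ Nₕx̄ₕ = 33733·26.69 + 34599·71.99 = 900333.77 + 2490782.01 = 3391115.78.
Divide by N: 3391115.78 / 68332 = 49.6271... → 49.63.

49.63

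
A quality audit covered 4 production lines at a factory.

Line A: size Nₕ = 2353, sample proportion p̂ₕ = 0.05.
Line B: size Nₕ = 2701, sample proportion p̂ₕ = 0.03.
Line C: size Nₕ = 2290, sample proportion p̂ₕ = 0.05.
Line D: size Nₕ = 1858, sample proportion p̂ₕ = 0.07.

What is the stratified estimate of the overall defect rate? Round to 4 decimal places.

N = 2353 + 2701 + 2290 + 1858 = 9202.
Overall proportion = Σ (Nₕ/N)·p̂ₕ.
Σ Nₕp̂ₕ = 117.65 + 81.03 + 114.5 + 130.06 = 443.24.
443.24 / 9202 = 0.048168... → 0.0482.

0.0482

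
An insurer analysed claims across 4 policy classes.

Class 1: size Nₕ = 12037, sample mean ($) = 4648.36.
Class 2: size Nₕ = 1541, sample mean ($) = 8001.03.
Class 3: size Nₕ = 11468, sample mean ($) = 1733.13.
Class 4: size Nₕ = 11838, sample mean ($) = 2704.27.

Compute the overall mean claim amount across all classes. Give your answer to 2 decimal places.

3258.07

N = 36884; weights Wₕ = Nₕ/N = (0.3263, 0.0418, 0.3109, 0.3210).
x̄_st = Σ Wₕ·x̄ₕ = 0.3263·4648.36 + 0.0418·8001.03 + 0.3109·1733.13 + 0.3210·2704.27 ≈ 3258.0680...
→ 3258.07.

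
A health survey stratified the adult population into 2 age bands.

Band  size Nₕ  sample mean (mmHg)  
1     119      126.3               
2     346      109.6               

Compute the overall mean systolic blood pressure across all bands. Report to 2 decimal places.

N = 119 + 346 = 465.
The stratified mean weights each stratum mean by its population share Nₕ/N.
Σ Nₕx̄ₕ = 119·126.3 + 346·109.6 = 15029.7 + 37921.6 = 52951.3.
Divide by N: 52951.3 / 465 = 113.8738... → 113.87.

113.87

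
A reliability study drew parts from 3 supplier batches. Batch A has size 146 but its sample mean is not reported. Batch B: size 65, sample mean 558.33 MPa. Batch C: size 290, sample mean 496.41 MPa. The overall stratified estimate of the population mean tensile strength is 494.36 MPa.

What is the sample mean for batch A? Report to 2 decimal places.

N = 146 + 65 + 290 = 501.
Overall total = μ·N = 494.36·501 = 247674.36.
Subtract the known strata: 65·558.33 + 290·496.41 = 180250.35.
Remaining total for batch A: 247674.36 − 180250.35 = 67424.01.
Divide by its size: 67424.01 / 146 = 461.8083... → 461.81.

461.81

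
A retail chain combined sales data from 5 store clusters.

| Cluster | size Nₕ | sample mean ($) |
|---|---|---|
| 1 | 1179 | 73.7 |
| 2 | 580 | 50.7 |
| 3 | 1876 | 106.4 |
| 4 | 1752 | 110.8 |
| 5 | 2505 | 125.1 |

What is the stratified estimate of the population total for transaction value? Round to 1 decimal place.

1: 1179·73.7 = 86892.3
2: 580·50.7 = 29406
3: 1876·106.4 = 199606.4
4: 1752·110.8 = 194121.6
5: 2505·125.1 = 313375.5
τ̂ = Σ Nₕx̄ₕ = 823401.8.

823401.8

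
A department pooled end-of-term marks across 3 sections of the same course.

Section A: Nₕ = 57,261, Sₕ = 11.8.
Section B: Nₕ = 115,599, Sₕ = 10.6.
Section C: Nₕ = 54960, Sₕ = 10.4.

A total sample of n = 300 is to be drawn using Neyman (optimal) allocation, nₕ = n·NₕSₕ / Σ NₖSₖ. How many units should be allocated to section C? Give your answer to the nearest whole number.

69

A: NₕSₕ = 57261·11.8 = 675679.8
B: NₕSₕ = 115599·10.6 = 1225349.4
C: NₕSₕ = 54960·10.4 = 571584
Σ NₕSₕ = 2472613.2.
n_C = 300·571584/2472613.2 = 69.350... → 69.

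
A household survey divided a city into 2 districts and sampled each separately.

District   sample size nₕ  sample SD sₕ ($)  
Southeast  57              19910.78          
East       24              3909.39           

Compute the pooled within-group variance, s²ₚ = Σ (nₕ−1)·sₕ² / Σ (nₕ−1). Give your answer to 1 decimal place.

Southeast: (57−1)·19910.78² = 56·396439160.2084 = 22200592971.6704
East: (24−1)·3909.39² = 23·15283330.1721 = 351516593.9583
Numerator = 22552109565.6287; denominator = Σ(nₕ−1) = 79.
s²ₚ = 22552109565.6287/79 = 285469741.337... → 285469741.3.

285469741.3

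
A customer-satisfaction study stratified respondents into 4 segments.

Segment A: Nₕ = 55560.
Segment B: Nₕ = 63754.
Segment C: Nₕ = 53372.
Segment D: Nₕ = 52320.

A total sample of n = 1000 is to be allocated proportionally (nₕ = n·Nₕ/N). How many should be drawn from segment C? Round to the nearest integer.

237

Share of segment C = 53372/225006 = 0.23720.
Allocate 1000 × 0.23720 = 237.203... → 237.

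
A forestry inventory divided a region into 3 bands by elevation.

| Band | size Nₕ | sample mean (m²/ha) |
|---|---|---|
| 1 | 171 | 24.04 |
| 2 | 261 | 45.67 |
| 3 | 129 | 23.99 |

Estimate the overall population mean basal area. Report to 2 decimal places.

34.09

N = 171 + 261 + 129 = 561.
The stratified mean weights each stratum mean by its population share Nₕ/N.
Σ Nₕx̄ₕ = 171·24.04 + 261·45.67 + 129·23.99 = 4110.84 + 11919.87 + 3094.71 = 19125.42.
Divide by N: 19125.42 / 561 = 34.0917... → 34.09.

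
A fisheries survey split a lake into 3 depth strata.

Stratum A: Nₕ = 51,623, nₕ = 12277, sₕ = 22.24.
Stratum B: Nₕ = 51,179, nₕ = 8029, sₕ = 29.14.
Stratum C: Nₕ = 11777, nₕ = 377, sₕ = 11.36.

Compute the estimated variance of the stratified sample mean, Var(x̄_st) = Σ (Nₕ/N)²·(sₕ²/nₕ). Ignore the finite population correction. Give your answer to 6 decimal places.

0.032895

N = 114579. Term for each stratum: Wₕ²sₕ²/nₕ.
Var(x̄_st) = 0.008178125 + 0.021100424 + 0.003616385 = 0.032894933 → 0.032895.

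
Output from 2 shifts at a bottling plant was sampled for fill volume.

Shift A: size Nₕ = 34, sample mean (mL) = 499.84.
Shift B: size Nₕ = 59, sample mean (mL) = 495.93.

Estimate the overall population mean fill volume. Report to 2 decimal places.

N = 34 + 59 = 93.
Overall mean = Σ (Nₕ/N)·x̄ₕ — weight by population share, not a simple average.
Σ Nₕx̄ₕ = 34·499.84 + 59·495.93 = 16994.56 + 29259.87 = 46254.43.
Divide by N: 46254.43 / 93 = 497.3595... → 497.36.

497.36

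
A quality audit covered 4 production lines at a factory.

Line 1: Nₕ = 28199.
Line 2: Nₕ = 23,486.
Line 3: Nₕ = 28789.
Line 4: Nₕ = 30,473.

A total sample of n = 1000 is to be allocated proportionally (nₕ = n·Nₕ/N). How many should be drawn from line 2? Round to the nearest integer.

212

Share of line 2 = 23486/110947 = 0.21169.
Allocate 1000 × 0.21169 = 211.687... → 212.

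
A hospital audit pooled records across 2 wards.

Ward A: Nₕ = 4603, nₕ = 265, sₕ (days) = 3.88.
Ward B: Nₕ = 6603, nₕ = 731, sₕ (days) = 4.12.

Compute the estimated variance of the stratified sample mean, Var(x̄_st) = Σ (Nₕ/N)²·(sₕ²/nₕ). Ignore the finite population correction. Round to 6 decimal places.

0.017647

N = 11206. Term for each stratum: Wₕ²sₕ²/nₕ.
Var(x̄_st) = 0.009585136 + 0.008062290 = 0.017647426 → 0.017647.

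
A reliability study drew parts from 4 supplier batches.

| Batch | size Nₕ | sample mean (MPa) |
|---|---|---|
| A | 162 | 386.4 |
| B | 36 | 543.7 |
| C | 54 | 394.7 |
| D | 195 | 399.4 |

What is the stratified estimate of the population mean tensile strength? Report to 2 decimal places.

405.74

N = 162 + 36 + 54 + 195 = 447.
Weight each subgroup mean by Nₕ/N and sum.
Σ Nₕx̄ₕ = 162·386.4 + 36·543.7 + 54·394.7 + 195·399.4 = 62596.8 + 19573.2 + 21313.8 + 77883 = 181366.8.
Divide by N: 181366.8 / 447 = 405.7423... → 405.74.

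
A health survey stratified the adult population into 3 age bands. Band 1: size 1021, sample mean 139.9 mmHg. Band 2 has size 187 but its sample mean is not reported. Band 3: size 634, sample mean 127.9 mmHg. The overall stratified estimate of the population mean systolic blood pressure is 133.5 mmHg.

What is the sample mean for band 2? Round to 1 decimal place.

N = 1021 + 187 + 634 = 1842.
Overall total = μ·N = 133.5·1842 = 245907.
Subtract the known strata: 1021·139.9 + 634·127.9 = 223926.5.
Remaining total for band 2: 245907 − 223926.5 = 21980.5.
Divide by its size: 21980.5 / 187 = 117.543... → 117.5.

117.5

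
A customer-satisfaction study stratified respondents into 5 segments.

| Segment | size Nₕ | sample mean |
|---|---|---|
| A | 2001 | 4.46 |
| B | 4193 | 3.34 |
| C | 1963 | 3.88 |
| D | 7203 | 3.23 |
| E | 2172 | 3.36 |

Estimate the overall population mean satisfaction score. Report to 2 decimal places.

3.49

x̄_st = (Σ Nₕx̄ₕ) / (Σ Nₕ) = (2001·4.46 + 4193·3.34 + 1963·3.88 + 7203·3.23 + 2172·3.36) / 17532
= 61109.13 / 17532 = 3.4856... → 3.49.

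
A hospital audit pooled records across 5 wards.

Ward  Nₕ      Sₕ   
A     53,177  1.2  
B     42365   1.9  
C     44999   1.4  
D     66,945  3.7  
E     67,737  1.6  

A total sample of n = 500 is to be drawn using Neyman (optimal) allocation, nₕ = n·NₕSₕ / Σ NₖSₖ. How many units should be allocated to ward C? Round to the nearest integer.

56

Σ NₕSₕ = 53177·1.2 + 42365·1.9 + 44999·1.4 + 66945·3.7 + 67737·1.6 = 563380.2.
Share for C: 62998.6/563380.2 = 0.11182.
n_C = 500 × 0.11182 = 55.911... → 56.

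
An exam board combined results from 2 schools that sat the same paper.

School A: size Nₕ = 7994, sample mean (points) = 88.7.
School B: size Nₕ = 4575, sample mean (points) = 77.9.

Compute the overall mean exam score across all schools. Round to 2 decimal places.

x̄_st = (Σ Nₕx̄ₕ) / (Σ Nₕ) = (7994·88.7 + 4575·77.9) / 12569
= 1065460.3 / 12569 = 84.7689... → 84.77.

84.77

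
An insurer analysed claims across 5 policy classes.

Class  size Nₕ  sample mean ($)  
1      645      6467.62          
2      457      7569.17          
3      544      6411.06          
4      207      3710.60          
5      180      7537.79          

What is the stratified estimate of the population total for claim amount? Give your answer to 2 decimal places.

13243238.63

1: 645·6467.62 = 4171614.9
2: 457·7569.17 = 3459110.69
3: 544·6411.06 = 3487616.64
4: 207·3710.60 = 768094.2
5: 180·7537.79 = 1356802.2
τ̂ = Σ Nₕx̄ₕ = 13243238.63.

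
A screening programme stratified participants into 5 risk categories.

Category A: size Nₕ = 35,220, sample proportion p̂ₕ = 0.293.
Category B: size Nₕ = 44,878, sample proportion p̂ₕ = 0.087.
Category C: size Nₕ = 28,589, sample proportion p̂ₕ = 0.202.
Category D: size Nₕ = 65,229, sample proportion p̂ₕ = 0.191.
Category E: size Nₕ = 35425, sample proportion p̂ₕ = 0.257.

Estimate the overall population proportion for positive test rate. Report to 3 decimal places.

0.199

Wₕ = Nₕ/N with N = 209341: 0.1682, 0.2144, 0.1366, 0.3116, 0.1692.
p̂_st = 0.1682·0.293 + 0.2144·0.087 + 0.1366·0.202 + 0.3116·0.191 + 0.1692·0.257 ≈ 0.19854... → 0.199.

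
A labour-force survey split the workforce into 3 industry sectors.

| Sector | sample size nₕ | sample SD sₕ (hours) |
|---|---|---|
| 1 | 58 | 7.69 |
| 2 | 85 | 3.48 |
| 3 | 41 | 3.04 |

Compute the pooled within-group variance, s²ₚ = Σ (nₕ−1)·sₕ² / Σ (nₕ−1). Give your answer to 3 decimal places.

Degrees of freedom: 57 + 84 + 40 = 181.
Σ(nₕ−1)sₕ² = 57·59.1361 + 84·12.1104 + 40·9.2416 = 4757.6953.
s²ₚ = 4757.6953 / 181 = 26.28561... → 26.286.

26.286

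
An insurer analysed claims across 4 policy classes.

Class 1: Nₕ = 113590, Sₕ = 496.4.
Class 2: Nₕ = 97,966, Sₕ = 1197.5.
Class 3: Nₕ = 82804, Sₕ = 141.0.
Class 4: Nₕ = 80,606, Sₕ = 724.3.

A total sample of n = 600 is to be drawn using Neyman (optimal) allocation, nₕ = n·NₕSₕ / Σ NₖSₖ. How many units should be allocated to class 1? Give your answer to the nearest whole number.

139

Σ NₕSₕ = 113590·496.4 + 97966·1197.5 + 82804·141.0 + 80606·724.3 = 243758650.8.
Share for 1: 56386076/243758650.8 = 0.23132.
n_1 = 600 × 0.23132 = 138.792... → 139.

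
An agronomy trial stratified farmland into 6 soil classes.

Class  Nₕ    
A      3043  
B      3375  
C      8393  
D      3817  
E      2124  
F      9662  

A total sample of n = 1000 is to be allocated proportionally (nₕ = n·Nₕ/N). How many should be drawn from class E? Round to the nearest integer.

70

N = 3043 + 3375 + 8393 + 3817 + 2124 + 9662 = 30414.
n_E = 1000·2124/30414 = 69.836... → 70.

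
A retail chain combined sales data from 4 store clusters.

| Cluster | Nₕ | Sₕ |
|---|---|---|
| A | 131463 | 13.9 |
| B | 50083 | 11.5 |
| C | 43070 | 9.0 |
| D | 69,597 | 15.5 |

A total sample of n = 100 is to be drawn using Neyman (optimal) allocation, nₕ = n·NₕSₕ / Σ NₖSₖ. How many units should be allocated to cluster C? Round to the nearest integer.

10

Σ NₕSₕ = 131463·13.9 + 50083·11.5 + 43070·9.0 + 69597·15.5 = 3869673.7.
Share for C: 387630/3869673.7 = 0.10017.
n_C = 100 × 0.10017 = 10.017... → 10.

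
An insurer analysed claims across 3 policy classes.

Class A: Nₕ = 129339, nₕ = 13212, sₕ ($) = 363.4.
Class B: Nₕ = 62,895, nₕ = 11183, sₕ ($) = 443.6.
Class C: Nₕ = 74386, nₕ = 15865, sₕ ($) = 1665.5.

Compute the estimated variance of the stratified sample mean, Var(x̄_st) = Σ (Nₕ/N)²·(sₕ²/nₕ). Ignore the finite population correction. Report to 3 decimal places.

16.941

N = 266620; Wₕ = Nₕ/N.
class A: (129339/266620)²·363.4²/13212 = 2.352203
class B: (62895/266620)²·443.6²/11183 = 0.979200
class C: (74386/266620)²·1665.5²/15865 = 13.609625
Sum = 16.941029 → 16.941.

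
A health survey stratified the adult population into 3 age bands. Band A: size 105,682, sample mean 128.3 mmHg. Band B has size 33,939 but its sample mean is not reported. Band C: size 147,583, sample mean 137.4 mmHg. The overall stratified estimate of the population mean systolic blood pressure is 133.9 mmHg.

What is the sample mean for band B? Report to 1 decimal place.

136.1

N = 105682 + 33939 + 147583 = 287204.
Overall total = μ·N = 133.9·287204 = 38456615.6.
Subtract the known strata: 105682·128.3 + 147583·137.4 = 33836904.8.
Remaining total for band B: 38456615.6 − 33836904.8 = 4619710.8.
Divide by its size: 4619710.8 / 33939 = 136.118... → 136.1.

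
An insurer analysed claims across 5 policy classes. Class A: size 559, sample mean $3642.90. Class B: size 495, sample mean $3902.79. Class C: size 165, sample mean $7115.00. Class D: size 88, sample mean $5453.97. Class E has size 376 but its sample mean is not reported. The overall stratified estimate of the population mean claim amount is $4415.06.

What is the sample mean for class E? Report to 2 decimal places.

N = 559 + 495 + 165 + 88 + 376 = 1683.
Overall total = μ·N = 4415.06·1683 = 7430545.98.
Subtract the known strata: 559·3642.90 + 495·3902.79 + 165·7115.00 + 88·5453.97 = 5622186.51.
Remaining total for class E: 7430545.98 − 5622186.51 = 1808359.47.
Divide by its size: 1808359.47 / 376 = 4809.4667... → 4809.47.

4809.47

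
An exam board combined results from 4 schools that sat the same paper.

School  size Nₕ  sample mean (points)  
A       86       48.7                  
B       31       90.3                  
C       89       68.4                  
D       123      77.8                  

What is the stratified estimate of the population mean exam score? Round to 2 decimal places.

x̄_st = (Σ Nₕx̄ₕ) / (Σ Nₕ) = (86·48.7 + 31·90.3 + 89·68.4 + 123·77.8) / 329
= 22644.5 / 329 = 68.8283... → 68.83.

68.83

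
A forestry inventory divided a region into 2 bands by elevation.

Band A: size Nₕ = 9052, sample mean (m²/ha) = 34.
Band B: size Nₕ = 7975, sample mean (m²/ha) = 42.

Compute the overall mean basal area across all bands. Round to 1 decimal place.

37.7

N = 9052 + 7975 = 17027.
Overall mean = Σ (Nₕ/N)·x̄ₕ — weight by population share, not a simple average.
Σ Nₕx̄ₕ = 9052·34 + 7975·42 = 307768 + 334950 = 642718.
Divide by N: 642718 / 17027 = 37.747... → 37.7.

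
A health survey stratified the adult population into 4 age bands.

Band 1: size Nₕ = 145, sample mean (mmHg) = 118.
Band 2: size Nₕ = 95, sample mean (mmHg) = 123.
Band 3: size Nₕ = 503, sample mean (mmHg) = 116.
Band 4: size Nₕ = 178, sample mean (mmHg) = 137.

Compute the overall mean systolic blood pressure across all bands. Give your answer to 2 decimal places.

121.10

x̄_st = (Σ Nₕx̄ₕ) / (Σ Nₕ) = (145·118 + 95·123 + 503·116 + 178·137) / 921
= 111529 / 921 = 121.0955... → 121.10.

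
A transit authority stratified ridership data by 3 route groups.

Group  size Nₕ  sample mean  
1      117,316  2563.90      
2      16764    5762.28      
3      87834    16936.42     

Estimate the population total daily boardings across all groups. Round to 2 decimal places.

1: 117316·2563.90 = 300786492.4
2: 16764·5762.28 = 96598861.92
3: 87834·16936.42 = 1487593514.28
τ̂ = Σ Nₕx̄ₕ = 1884978868.60.

1884978868.60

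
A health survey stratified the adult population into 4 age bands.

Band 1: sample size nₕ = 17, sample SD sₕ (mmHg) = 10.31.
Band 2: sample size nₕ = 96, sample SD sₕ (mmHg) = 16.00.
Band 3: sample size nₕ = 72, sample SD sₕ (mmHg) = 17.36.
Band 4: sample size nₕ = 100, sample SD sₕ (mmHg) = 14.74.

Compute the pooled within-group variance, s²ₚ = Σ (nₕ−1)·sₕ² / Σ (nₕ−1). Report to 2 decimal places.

245.29

1: (17−1)·10.31² = 16·106.2961 = 1700.7376
2: (96−1)·16.00² = 95·256 = 24320
3: (72−1)·17.36² = 71·301.3696 = 21397.2416
4: (100−1)·14.74² = 99·217.2676 = 21509.4924
Numerator = 68927.4716; denominator = Σ(nₕ−1) = 281.
s²ₚ = 68927.4716/281 = 245.2935... → 245.29.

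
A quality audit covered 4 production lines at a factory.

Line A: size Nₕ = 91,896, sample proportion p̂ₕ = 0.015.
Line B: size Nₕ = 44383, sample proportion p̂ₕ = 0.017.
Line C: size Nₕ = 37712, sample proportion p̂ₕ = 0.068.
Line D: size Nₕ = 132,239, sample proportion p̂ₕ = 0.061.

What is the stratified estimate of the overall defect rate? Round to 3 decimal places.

0.042

Wₕ = Nₕ/N with N = 306230: 0.3001, 0.1449, 0.1231, 0.4318.
p̂_st = 0.3001·0.015 + 0.1449·0.017 + 0.1231·0.068 + 0.4318·0.061 ≈ 0.04168... → 0.042.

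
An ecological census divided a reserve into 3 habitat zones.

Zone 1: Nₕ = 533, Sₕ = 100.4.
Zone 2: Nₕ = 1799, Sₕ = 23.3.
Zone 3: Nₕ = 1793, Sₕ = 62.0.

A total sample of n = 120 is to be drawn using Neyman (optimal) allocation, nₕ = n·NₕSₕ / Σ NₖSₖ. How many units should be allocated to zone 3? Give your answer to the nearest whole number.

65

1: NₕSₕ = 533·100.4 = 53513.2
2: NₕSₕ = 1799·23.3 = 41916.7
3: NₕSₕ = 1793·62.0 = 111166
Σ NₕSₕ = 206595.9.
n_3 = 120·111166/206595.9 = 64.570... → 65.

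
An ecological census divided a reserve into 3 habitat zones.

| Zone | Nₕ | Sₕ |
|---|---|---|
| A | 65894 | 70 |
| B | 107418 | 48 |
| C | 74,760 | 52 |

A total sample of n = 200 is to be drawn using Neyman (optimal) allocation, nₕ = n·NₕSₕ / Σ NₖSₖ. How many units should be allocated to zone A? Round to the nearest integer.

Σ NₕSₕ = 65894·70 + 107418·48 + 74760·52 = 13656164.
Share for A: 4612580/13656164 = 0.33777.
n_A = 200 × 0.33777 = 67.553... → 68.

68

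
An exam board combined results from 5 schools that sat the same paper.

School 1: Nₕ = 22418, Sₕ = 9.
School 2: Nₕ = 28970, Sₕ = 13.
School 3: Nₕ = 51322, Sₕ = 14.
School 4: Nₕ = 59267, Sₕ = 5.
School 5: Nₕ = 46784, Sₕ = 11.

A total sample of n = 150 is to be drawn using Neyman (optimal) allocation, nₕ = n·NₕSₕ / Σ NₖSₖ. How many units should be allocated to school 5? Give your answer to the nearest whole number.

37

Σ NₕSₕ = 22418·9 + 28970·13 + 51322·14 + 59267·5 + 46784·11 = 2107839.
Share for 5: 514624/2107839 = 0.24415.
n_5 = 150 × 0.24415 = 36.622... → 37.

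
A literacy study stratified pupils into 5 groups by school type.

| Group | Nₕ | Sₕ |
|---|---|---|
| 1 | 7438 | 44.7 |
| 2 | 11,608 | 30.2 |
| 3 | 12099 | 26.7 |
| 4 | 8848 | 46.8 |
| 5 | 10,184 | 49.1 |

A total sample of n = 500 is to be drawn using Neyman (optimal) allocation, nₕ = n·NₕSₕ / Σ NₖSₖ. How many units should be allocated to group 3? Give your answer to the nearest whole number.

84

1: NₕSₕ = 7438·44.7 = 332478.6
2: NₕSₕ = 11608·30.2 = 350561.6
3: NₕSₕ = 12099·26.7 = 323043.3
4: NₕSₕ = 8848·46.8 = 414086.4
5: NₕSₕ = 10184·49.1 = 500034.4
Σ NₕSₕ = 1920204.3.
n_3 = 500·323043.3/1920204.3 = 84.117... → 84.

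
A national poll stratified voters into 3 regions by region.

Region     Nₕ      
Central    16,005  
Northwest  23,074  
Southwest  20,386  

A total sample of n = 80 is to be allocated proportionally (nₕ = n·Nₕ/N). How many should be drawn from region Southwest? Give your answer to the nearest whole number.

N = 16005 + 23074 + 20386 = 59465.
n_Southwest = 80·20386/59465 = 27.426... → 27.

27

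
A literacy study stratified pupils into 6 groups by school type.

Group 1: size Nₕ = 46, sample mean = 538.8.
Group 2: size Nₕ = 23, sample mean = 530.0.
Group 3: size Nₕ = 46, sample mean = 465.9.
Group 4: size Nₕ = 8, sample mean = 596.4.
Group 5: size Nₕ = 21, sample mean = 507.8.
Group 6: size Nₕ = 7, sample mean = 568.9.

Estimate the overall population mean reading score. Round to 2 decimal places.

N = 151; weights Wₕ = Nₕ/N = (0.3046, 0.1523, 0.3046, 0.0530, 0.1391, 0.0464).
x̄_st = Σ Wₕ·x̄ₕ = 0.3046·538.8 + 0.1523·530.0 + 0.3046·465.9 + 0.0530·596.4 + 0.1391·507.8 + 0.0464·568.9 ≈ 515.3874...
→ 515.39.

515.39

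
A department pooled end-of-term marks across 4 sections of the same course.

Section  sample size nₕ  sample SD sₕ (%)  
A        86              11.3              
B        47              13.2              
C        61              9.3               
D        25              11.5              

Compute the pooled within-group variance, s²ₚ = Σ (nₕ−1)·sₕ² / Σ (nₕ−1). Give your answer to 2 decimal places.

Degrees of freedom: 85 + 46 + 60 + 24 = 215.
Σ(nₕ−1)sₕ² = 85·127.69 + 46·174.24 + 60·86.49 + 24·132.25 = 27232.09.
s²ₚ = 27232.09 / 215 = 126.6609... → 126.66.

126.66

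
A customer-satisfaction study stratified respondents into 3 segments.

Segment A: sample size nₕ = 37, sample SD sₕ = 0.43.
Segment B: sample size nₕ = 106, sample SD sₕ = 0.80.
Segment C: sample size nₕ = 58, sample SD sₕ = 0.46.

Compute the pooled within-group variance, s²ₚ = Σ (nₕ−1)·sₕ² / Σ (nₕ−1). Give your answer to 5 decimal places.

0.43393

A: (37−1)·0.43² = 36·0.1849 = 6.6564
B: (106−1)·0.80² = 105·0.64 = 67.2
C: (58−1)·0.46² = 57·0.2116 = 12.0612
Numerator = 85.9176; denominator = Σ(nₕ−1) = 198.
s²ₚ = 85.9176/198 = 0.4339273... → 0.43393.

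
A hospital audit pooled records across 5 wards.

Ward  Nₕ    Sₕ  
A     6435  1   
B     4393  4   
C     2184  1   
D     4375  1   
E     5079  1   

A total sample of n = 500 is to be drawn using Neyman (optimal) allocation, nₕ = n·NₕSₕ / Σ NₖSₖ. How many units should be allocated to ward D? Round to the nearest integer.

Σ NₕSₕ = 6435·1 + 4393·4 + 2184·1 + 4375·1 + 5079·1 = 35645.
Share for D: 4375/35645 = 0.12274.
n_D = 500 × 0.12274 = 61.369... → 61.

61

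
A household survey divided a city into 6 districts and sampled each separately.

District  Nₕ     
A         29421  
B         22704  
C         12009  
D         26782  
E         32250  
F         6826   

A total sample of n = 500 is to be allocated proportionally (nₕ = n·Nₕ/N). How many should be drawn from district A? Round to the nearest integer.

N = 29421 + 22704 + 12009 + 26782 + 32250 + 6826 = 129992.
n_A = 500·29421/129992 = 113.165... → 113.

113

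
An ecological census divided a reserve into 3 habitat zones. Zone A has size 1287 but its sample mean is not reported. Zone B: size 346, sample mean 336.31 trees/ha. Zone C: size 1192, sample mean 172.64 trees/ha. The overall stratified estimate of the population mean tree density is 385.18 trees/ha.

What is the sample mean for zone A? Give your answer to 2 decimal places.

595.17

Σ Nₕx̄ₕ = N·μ, so 1287·x̄_A = 2825·385.18 − (346·336.31 + 1192·172.64).
= 1088133.5 − 322150.14 = 765983.36.
x̄_A = 765983.36 / 1287 = 595.1697... → 595.17.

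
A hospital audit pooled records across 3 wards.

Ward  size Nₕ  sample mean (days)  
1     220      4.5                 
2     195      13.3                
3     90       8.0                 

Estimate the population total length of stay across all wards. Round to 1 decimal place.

1: 220·4.5 = 990
2: 195·13.3 = 2593.5
3: 90·8.0 = 720
τ̂ = Σ Nₕx̄ₕ = 4303.5.

4303.5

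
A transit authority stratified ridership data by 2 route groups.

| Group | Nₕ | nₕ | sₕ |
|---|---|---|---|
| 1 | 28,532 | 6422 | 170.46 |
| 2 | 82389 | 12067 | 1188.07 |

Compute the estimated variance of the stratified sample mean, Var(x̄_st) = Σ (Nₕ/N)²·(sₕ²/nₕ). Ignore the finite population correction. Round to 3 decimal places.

N = 110921. Term for each stratum: Wₕ²sₕ²/nₕ.
Var(x̄_st) = 0.299372 + 64.535051 = 64.834423 → 64.834.

64.834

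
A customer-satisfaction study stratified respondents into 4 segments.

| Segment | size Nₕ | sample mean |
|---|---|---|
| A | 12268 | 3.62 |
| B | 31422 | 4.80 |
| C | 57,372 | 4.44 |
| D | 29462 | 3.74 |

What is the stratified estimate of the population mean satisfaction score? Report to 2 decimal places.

N = 130524; weights Wₕ = Nₕ/N = (0.0940, 0.2407, 0.4396, 0.2257).
x̄_st = Σ Wₕ·x̄ₕ = 0.0940·3.62 + 0.2407·4.80 + 0.4396·4.44 + 0.2257·3.74 ≈ 4.2916...
→ 4.29.

4.29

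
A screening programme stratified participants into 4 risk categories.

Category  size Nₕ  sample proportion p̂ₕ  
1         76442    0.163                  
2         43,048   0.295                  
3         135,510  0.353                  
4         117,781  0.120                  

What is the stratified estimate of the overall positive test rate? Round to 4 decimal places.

0.2337

Wₕ = Nₕ/N with N = 372781: 0.2051, 0.1155, 0.3635, 0.3160.
p̂_st = 0.2051·0.163 + 0.1155·0.295 + 0.3635·0.353 + 0.3160·0.120 ≈ 0.233724... → 0.2337.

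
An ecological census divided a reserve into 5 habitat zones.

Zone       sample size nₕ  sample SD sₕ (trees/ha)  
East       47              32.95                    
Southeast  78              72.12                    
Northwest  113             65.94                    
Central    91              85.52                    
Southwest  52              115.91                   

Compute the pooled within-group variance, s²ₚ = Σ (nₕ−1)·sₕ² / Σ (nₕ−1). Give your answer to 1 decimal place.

6066.1

Degrees of freedom: 46 + 77 + 112 + 90 + 51 = 376.
Σ(nₕ−1)sₕ² = 46·1085.7025 + 77·5201.2944 + 112·4348.0836 + 90·7313.6704 + 51·13435.1281 = 2280849.2161.
s²ₚ = 2280849.2161 / 376 = 6066.088... → 6066.1.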